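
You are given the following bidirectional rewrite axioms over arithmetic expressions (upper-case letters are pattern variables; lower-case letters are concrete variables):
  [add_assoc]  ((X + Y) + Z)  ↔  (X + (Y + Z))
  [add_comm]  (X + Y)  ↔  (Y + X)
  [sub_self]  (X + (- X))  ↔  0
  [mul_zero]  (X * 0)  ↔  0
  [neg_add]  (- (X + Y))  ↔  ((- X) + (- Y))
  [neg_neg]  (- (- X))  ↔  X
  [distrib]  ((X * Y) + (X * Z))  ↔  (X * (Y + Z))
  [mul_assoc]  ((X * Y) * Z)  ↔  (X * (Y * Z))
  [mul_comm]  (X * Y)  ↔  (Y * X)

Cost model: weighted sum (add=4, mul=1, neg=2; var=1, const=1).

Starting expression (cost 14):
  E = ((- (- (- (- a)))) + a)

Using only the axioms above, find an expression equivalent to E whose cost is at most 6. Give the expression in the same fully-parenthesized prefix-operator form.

(1) ((- (- (- (- a)))) + a)  =[add_comm →]=  (a + (- (- (- (- a)))))
(2) (- (- (- (- a))))  =[neg_neg →]=  (- (- a))    ⊢ (a + (- (- a)))
(3) (- (- a))  =[neg_neg →]=  a    ⊢ cost 6, within 6

(a + a)   [cost 6]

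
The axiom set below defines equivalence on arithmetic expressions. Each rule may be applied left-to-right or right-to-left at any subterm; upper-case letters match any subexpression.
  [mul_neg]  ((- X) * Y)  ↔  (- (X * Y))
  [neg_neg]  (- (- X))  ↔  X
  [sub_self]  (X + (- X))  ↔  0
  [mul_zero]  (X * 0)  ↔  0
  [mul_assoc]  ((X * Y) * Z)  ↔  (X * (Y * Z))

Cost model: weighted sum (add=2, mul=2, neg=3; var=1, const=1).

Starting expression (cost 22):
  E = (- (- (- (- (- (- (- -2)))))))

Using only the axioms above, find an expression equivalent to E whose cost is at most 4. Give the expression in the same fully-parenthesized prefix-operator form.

(- -2)   [cost 4]

(1) (- (- (- (- -2))))  =[neg_neg →]=  (- (- -2))    ⊢ (- (- (- (- (- -2)))))
(2) (- (- (- (- -2))))  =[neg_neg →]=  (- (- -2))    ⊢ (- (- (- -2)))
(3) (- (- (- -2)))  =[neg_neg →]=  (- -2)    ⊢ cost 4, within 4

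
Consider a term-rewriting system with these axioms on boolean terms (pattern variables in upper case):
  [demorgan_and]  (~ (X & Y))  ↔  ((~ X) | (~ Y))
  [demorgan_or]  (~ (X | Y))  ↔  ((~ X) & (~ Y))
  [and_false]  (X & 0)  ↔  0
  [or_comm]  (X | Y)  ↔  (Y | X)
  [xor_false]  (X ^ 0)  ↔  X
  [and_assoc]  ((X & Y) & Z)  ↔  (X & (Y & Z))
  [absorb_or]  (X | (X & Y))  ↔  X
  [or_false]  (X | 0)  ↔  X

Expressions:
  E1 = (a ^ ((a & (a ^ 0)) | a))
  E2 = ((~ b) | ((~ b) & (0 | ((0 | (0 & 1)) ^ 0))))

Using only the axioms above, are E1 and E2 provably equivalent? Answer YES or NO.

NO

All listed rules preserve value, hence provable equivalence implies equal values everywhere; look for a separating assignment.
a=0, b=0 gives E1 ↦ 0, E2 ↦ 1; values differ ⇒ not provably equivalent.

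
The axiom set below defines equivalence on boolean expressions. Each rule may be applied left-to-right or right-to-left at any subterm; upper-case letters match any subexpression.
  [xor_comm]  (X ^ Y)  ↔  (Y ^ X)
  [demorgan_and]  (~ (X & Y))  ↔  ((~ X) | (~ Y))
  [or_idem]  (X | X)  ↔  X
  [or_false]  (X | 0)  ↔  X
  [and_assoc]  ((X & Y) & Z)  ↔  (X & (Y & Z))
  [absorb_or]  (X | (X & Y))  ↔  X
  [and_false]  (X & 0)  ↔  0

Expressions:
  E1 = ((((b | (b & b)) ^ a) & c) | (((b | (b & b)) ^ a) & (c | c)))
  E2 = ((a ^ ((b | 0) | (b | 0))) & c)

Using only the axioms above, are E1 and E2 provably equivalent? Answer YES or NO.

YES

(1) (c | c)  =[or_idem →]=  c    ⊢ ((((b | (b & b)) ^ a) & c) | (((b | (b & b)) ^ a) & c))
(2) ((((b | (b & b)) ^ a) & c) | (((b | (b & b)) ^ a) & c))  =[or_idem →]=  (((b | (b & b)) ^ a) & c)
(3) (b | (b & b))  =[absorb_or →]=  b    ⊢ ((b ^ a) & c)
(4) b  =[or_false ←]=  (b | 0)    ⊢ (((b | 0) ^ a) & c)
(5) ((b | 0) ^ a)  =[xor_comm →]=  (a ^ (b | 0))    ⊢ ((a ^ (b | 0)) & c)
(6) (b | 0)  =[or_idem ←]=  ((b | 0) | (b | 0))    ⊢ E2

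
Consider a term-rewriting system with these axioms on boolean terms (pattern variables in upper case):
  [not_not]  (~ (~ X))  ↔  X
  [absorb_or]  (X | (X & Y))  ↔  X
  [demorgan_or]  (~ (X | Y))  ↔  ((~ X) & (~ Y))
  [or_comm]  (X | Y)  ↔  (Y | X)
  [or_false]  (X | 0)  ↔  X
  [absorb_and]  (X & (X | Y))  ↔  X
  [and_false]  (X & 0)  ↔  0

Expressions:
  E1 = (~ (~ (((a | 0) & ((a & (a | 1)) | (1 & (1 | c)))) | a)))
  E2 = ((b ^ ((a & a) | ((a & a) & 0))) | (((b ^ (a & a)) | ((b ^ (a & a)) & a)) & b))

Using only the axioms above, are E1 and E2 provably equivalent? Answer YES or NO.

NO

Every axiom is a valid identity, so a rewrite proof would force E1 and E2 to agree under every assignment.
At a=0, b=1, c=0: E1 = 0 but E2 = 1; they differ, so no derivation exists.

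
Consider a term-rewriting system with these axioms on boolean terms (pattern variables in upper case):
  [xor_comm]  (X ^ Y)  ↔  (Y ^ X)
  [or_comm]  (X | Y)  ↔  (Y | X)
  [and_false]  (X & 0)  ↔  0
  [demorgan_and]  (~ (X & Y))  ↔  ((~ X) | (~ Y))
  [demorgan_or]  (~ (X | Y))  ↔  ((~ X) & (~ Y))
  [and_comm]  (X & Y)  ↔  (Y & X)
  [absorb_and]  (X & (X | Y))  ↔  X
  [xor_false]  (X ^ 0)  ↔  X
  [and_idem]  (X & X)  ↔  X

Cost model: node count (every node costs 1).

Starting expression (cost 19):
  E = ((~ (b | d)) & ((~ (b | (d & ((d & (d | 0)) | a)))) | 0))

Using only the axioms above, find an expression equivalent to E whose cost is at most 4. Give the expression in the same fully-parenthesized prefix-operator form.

step 1: absorb_and (→) rewrites (d & (d | 0)) into d, now ((~ (b | d)) & ((~ (b | (d & (d | a)))) | 0))
step 2: absorb_and (→) rewrites (d & (d | a)) into d, now ((~ (b | d)) & ((~ (b | d)) | 0))
step 3: absorb_and (→) rewrites ((~ (b | d)) & ((~ (b | d)) | 0)) into (~ (b | d)), reaching cost 4 (bound 4)

(~ (b | d))   [cost 4]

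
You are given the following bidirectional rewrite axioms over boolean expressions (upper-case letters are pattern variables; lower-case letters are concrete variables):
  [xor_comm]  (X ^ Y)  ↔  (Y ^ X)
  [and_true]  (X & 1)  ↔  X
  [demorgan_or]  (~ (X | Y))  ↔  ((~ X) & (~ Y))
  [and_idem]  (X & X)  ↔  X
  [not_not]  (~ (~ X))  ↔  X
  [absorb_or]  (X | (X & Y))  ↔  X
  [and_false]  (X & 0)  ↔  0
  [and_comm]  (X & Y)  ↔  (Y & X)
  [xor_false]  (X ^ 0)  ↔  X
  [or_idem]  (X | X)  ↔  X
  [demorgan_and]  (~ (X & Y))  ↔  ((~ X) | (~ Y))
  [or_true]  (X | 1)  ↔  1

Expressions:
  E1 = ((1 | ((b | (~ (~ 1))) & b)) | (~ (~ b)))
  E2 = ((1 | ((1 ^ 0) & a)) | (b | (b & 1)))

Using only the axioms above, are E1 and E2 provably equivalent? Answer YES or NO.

YES

(1) (~ (~ 1))  =[not_not →]=  1    ⊢ ((1 | ((b | 1) & b)) | (~ (~ b)))
(2) (b | 1)  =[or_true →]=  1    ⊢ ((1 | (1 & b)) | (~ (~ b)))
(3) (~ (~ b))  =[not_not →]=  b    ⊢ ((1 | (1 & b)) | b)
(4) (1 | (1 & b))  =[absorb_or →]=  1    ⊢ (1 | b)
(5) 1  =[absorb_or ←]=  (1 | (1 & a))    ⊢ ((1 | (1 & a)) | b)
(6) b  =[absorb_or ←]=  (b | (b & 1))    ⊢ ((1 | (1 & a)) | (b | (b & 1)))
(7) 1  =[xor_false ←]=  (1 ^ 0)    ⊢ E2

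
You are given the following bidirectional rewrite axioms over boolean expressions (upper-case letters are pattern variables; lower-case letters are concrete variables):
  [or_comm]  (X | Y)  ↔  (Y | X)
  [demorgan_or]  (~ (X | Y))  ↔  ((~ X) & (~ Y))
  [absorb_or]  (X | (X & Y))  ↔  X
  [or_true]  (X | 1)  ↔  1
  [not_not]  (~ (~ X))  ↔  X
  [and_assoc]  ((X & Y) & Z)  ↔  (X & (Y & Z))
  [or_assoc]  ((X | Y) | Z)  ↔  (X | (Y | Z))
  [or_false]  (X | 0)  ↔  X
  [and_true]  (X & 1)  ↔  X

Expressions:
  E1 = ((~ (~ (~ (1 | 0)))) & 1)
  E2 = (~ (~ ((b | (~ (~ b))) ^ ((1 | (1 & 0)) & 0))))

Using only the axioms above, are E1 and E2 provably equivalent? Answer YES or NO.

NO

All listed rules preserve value, hence provable equivalence implies equal values everywhere; look for a separating assignment.
b=1 gives E1 ↦ 0, E2 ↦ 1; values differ ⇒ not provably equivalent.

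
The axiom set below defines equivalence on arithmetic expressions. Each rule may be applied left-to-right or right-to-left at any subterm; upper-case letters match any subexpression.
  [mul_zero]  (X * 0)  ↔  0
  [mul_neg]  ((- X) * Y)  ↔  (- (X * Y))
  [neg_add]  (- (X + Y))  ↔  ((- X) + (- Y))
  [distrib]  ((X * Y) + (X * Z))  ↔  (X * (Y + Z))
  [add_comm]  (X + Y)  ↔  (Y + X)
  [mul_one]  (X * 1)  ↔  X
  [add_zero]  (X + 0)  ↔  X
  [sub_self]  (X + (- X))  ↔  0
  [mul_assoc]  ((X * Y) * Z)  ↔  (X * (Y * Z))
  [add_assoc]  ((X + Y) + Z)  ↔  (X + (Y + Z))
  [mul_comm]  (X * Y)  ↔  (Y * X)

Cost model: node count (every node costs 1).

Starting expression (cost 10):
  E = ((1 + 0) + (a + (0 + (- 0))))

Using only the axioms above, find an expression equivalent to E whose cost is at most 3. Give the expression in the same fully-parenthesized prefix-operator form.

(1 + a)   [cost 3]

step 1: sub_self (→) rewrites (0 + (- 0)) into 0, now ((1 + 0) + (a + 0))
step 2: add_zero (→) rewrites (a + 0) into a, now ((1 + 0) + a)
step 3: add_zero (→) rewrites (1 + 0) into 1, reaching cost 3 (bound 3)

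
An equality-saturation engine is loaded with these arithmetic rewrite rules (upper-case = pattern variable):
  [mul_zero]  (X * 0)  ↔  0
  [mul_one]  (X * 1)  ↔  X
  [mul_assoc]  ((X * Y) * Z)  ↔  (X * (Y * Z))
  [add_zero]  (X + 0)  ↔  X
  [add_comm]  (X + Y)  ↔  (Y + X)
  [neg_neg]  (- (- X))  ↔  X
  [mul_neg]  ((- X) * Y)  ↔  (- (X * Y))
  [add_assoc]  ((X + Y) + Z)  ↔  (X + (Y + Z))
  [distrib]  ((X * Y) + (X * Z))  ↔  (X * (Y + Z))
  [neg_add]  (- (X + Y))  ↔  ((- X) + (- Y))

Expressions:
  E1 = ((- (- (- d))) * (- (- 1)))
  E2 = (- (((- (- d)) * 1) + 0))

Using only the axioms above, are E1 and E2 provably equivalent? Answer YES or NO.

YES

1. [neg_neg →] (- (- 1))  →  1;  E1 = ((- (- (- d))) * 1)
2. [neg_neg →] (- (- (- d)))  →  (- d);  E1 = ((- d) * 1)
3. [mul_one →] ((- d) * 1)  →  (- d)
4. [neg_neg ←] d  →  (- (- d));  E1 = (- (- (- d)))
5. [add_zero ←] (- (- d))  →  ((- (- d)) + 0);  E1 = (- ((- (- d)) + 0))
6. [mul_one ←] (- (- d))  →  ((- (- d)) * 1);  this is E2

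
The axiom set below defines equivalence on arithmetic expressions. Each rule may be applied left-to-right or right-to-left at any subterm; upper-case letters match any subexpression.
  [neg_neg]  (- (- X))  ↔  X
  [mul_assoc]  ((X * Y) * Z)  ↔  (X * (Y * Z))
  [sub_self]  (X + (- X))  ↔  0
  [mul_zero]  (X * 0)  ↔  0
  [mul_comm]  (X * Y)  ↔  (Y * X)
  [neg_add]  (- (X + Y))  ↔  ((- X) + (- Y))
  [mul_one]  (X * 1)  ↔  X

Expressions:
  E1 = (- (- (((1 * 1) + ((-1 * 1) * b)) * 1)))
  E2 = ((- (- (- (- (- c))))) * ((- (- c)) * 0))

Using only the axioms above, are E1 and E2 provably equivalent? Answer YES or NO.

NO

All listed rules preserve value, hence provable equivalence implies equal values everywhere; look for a separating assignment.
b=0, c=0 gives E1 ↦ 1, E2 ↦ 0; values differ ⇒ not provably equivalent.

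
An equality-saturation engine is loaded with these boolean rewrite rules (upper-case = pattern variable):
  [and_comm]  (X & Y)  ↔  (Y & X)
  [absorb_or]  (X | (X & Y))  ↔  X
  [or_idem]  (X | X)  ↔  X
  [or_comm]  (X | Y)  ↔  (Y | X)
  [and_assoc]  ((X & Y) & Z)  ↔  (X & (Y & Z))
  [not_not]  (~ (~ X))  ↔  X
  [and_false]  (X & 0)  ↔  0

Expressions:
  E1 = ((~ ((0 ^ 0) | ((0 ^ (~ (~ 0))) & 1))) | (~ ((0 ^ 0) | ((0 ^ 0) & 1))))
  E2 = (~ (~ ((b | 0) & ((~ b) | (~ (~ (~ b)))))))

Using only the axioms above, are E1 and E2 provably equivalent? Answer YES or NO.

NO

All listed rules preserve value, hence provable equivalence implies equal values everywhere; look for a separating assignment.
b=0 gives E1 ↦ 1, E2 ↦ 0; values differ ⇒ not provably equivalent.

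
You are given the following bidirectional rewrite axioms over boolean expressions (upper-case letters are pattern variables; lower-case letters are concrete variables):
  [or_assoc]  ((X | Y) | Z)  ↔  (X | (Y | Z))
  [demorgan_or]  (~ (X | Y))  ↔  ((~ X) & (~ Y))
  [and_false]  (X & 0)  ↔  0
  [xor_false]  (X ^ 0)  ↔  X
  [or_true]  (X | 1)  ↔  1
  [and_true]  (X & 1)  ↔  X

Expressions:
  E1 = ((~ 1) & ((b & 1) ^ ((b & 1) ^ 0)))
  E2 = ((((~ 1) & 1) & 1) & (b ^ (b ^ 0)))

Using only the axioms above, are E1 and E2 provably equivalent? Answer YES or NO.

step 1: and_true (→) rewrites (b & 1) into b, now ((~ 1) & (b ^ ((b & 1) ^ 0)))
step 2: xor_false (→) rewrites ((b & 1) ^ 0) into (b & 1), now ((~ 1) & (b ^ (b & 1)))
step 3: and_true (→) rewrites (b & 1) into b, now ((~ 1) & (b ^ b))
step 4: and_true (←) rewrites (~ 1) into ((~ 1) & 1), now (((~ 1) & 1) & (b ^ b))
step 5: and_true (←) rewrites (~ 1) into ((~ 1) & 1), now ((((~ 1) & 1) & 1) & (b ^ b))
step 6: xor_false (←) rewrites b into (b ^ 0), which is E2

YES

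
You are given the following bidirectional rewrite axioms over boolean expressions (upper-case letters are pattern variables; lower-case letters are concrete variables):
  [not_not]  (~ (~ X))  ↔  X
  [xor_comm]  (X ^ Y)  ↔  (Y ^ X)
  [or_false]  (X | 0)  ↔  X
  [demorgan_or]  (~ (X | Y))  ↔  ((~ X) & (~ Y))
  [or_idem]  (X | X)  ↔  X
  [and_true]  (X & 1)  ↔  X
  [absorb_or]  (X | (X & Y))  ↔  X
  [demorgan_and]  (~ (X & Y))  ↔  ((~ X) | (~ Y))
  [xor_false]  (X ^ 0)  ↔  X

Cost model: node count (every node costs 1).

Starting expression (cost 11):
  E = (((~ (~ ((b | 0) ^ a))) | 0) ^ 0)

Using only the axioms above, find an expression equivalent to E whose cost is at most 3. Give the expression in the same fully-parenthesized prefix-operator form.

(b ^ a)   [cost 3]

step 1: or_false (→) rewrites ((~ (~ ((b | 0) ^ a))) | 0) into (~ (~ ((b | 0) ^ a))), now ((~ (~ ((b | 0) ^ a))) ^ 0)
step 2: or_false (→) rewrites (b | 0) into b, now ((~ (~ (b ^ a))) ^ 0)
step 3: not_not (→) rewrites (~ (~ (b ^ a))) into (b ^ a), now ((b ^ a) ^ 0)
step 4: xor_false (→) rewrites ((b ^ a) ^ 0) into (b ^ a), reaching cost 3 (bound 3)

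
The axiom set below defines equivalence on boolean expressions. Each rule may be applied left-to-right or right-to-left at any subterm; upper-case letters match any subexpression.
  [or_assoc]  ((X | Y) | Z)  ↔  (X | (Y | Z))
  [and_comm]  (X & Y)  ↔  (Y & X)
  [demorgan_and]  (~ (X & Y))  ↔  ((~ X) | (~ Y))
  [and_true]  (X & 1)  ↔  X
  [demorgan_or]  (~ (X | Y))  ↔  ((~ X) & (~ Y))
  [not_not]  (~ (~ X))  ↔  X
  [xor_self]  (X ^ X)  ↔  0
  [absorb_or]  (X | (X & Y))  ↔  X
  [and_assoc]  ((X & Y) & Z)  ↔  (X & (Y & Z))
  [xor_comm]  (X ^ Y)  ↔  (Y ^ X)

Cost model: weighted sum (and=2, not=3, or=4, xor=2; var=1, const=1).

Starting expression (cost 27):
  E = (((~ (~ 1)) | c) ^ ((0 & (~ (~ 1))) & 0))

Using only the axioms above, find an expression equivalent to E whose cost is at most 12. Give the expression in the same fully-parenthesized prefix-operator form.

((1 | c) ^ (0 & 0))   [cost 12]

step 1: not_not (→) rewrites (~ (~ 1)) into 1, now ((1 | c) ^ ((0 & (~ (~ 1))) & 0))
step 2: not_not (→) rewrites (~ (~ 1)) into 1, now ((1 | c) ^ ((0 & 1) & 0))
step 3: and_true (→) rewrites (0 & 1) into 0, reaching cost 12 (bound 12)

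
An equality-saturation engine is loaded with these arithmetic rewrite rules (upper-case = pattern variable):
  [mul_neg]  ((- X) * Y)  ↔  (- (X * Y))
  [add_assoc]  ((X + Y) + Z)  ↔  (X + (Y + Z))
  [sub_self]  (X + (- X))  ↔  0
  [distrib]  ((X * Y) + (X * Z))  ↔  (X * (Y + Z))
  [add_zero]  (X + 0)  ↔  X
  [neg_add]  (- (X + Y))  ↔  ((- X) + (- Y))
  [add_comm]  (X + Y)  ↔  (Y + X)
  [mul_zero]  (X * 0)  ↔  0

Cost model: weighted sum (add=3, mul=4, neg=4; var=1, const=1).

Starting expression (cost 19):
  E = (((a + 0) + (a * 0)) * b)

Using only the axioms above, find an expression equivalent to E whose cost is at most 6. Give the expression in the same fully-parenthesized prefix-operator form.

(a * b)   [cost 6]

1. [mul_zero →] (a * 0)  →  0;  E = (((a + 0) + 0) * b)
2. [add_zero →] (a + 0)  →  a;  E = ((a + 0) * b)
3. [add_zero →] (a + 0)  →  a;  cost 6 ≤ 6, done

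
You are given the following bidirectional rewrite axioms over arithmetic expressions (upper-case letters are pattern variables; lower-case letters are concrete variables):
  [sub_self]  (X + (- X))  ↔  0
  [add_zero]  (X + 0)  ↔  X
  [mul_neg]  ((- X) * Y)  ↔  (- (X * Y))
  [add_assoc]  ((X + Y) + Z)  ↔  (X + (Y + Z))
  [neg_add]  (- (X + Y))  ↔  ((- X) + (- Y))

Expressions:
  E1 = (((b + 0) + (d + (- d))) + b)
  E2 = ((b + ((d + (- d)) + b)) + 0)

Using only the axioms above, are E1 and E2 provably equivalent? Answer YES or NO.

YES

(1) (d + (- d))  =[sub_self →]=  0    ⊢ (((b + 0) + 0) + b)
(2) (b + 0)  =[add_zero →]=  b    ⊢ ((b + 0) + b)
(3) ((b + 0) + b)  =[add_assoc →]=  (b + (0 + b))
(4) (0 + b)  =[add_zero ←]=  ((0 + b) + 0)    ⊢ (b + ((0 + b) + 0))
(5) (b + ((0 + b) + 0))  =[add_assoc ←]=  ((b + (0 + b)) + 0)
(6) 0  =[sub_self ←]=  (d + (- d))    ⊢ E2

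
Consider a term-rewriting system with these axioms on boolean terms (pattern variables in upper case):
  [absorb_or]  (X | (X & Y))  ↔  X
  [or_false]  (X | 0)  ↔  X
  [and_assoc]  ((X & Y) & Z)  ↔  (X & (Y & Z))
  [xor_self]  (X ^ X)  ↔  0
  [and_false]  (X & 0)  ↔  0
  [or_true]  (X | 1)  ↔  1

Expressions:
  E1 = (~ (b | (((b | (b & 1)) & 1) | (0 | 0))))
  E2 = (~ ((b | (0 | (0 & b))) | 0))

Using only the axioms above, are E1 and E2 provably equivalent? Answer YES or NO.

YES

1. [absorb_or →] (b | (b & 1))  →  b;  E1 = (~ (b | ((b & 1) | (0 | 0))))
2. [or_false →] (0 | 0)  →  0;  E1 = (~ (b | ((b & 1) | 0)))
3. [or_false →] ((b & 1) | 0)  →  (b & 1);  E1 = (~ (b | (b & 1)))
4. [absorb_or →] (b | (b & 1))  →  b;  E1 = (~ b)
5. [or_false ←] b  →  (b | 0);  E1 = (~ (b | 0))
6. [absorb_or ←] 0  →  (0 | (0 & b));  E1 = (~ (b | (0 | (0 & b))))
7. [or_false ←] (b | (0 | (0 & b)))  →  ((b | (0 | (0 & b))) | 0);  this is E2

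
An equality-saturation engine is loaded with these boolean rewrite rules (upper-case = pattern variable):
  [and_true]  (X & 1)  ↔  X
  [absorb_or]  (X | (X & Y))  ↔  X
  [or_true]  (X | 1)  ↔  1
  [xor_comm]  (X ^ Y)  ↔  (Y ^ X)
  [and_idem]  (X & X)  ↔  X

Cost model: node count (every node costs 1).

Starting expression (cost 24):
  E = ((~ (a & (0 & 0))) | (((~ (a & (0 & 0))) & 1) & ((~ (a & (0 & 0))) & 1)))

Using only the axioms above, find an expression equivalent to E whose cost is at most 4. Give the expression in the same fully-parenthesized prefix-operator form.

(1) (((~ (a & (0 & 0))) & 1) & ((~ (a & (0 & 0))) & 1))  =[and_idem →]=  ((~ (a & (0 & 0))) & 1)    ⊢ ((~ (a & (0 & 0))) | ((~ (a & (0 & 0))) & 1))
(2) ((~ (a & (0 & 0))) | ((~ (a & (0 & 0))) & 1))  =[absorb_or →]=  (~ (a & (0 & 0)))
(3) (0 & 0)  =[and_idem →]=  0    ⊢ cost 4, within 4

(~ (a & 0))   [cost 4]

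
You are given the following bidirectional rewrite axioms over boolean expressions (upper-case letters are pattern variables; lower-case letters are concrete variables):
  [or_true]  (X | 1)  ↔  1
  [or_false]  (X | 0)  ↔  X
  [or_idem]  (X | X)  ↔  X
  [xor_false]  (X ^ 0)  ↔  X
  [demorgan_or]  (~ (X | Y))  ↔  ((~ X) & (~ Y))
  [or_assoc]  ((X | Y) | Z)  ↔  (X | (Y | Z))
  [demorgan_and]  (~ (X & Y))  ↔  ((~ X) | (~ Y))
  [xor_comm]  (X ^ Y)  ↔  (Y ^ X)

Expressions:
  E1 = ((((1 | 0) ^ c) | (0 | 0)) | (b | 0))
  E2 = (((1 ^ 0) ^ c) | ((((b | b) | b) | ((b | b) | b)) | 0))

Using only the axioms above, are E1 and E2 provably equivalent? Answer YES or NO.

YES

1. [or_false →] (1 | 0)  →  1;  E1 = (((1 ^ c) | (0 | 0)) | (b | 0))
2. [or_false →] (0 | 0)  →  0;  E1 = (((1 ^ c) | 0) | (b | 0))
3. [or_false →] ((1 ^ c) | 0)  →  (1 ^ c);  E1 = ((1 ^ c) | (b | 0))
4. [or_idem ←] b  →  (b | b);  E1 = ((1 ^ c) | ((b | b) | 0))
5. [or_idem ←] b  →  (b | b);  E1 = ((1 ^ c) | (((b | b) | b) | 0))
6. [xor_false ←] 1  →  (1 ^ 0);  E1 = (((1 ^ 0) ^ c) | (((b | b) | b) | 0))
7. [or_idem ←] ((b | b) | b)  →  (((b | b) | b) | ((b | b) | b));  this is E2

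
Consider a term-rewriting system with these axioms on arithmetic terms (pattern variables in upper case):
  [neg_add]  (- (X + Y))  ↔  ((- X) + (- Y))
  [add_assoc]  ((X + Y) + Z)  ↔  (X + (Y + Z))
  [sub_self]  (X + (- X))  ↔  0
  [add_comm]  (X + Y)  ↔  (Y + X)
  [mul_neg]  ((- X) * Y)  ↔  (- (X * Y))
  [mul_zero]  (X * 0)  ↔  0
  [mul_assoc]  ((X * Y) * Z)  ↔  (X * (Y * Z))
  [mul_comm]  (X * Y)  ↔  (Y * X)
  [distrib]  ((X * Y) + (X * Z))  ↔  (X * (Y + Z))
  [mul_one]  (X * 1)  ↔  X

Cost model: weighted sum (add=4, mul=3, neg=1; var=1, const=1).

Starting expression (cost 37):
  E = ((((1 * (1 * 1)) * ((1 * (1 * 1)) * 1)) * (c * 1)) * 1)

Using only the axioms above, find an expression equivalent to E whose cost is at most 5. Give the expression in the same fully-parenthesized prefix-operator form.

step 1: mul_one (→) rewrites (1 * 1) into 1, now ((((1 * (1 * 1)) * ((1 * 1) * 1)) * (c * 1)) * 1)
step 2: mul_assoc (→) rewrites ((((1 * (1 * 1)) * ((1 * 1) * 1)) * (c * 1)) * 1) into (((1 * (1 * 1)) * ((1 * 1) * 1)) * ((c * 1) * 1))
step 3: mul_one (→) rewrites (c * 1) into c, now (((1 * (1 * 1)) * ((1 * 1) * 1)) * (c * 1))
step 4: mul_one (→) rewrites ((1 * 1) * 1) into (1 * 1), now (((1 * (1 * 1)) * (1 * 1)) * (c * 1))
step 5: mul_one (→) rewrites (1 * 1) into 1, now (((1 * (1 * 1)) * 1) * (c * 1))
step 6: mul_one (→) rewrites (1 * 1) into 1, now (((1 * 1) * 1) * (c * 1))
step 7: mul_one (→) rewrites ((1 * 1) * 1) into (1 * 1), now ((1 * 1) * (c * 1))
step 8: mul_one (→) rewrites (1 * 1) into 1, now (1 * (c * 1))
step 9: mul_comm (→) rewrites (1 * (c * 1)) into ((c * 1) * 1)
step 10: mul_one (→) rewrites (c * 1) into c, reaching cost 5 (bound 5)

(c * 1)   [cost 5]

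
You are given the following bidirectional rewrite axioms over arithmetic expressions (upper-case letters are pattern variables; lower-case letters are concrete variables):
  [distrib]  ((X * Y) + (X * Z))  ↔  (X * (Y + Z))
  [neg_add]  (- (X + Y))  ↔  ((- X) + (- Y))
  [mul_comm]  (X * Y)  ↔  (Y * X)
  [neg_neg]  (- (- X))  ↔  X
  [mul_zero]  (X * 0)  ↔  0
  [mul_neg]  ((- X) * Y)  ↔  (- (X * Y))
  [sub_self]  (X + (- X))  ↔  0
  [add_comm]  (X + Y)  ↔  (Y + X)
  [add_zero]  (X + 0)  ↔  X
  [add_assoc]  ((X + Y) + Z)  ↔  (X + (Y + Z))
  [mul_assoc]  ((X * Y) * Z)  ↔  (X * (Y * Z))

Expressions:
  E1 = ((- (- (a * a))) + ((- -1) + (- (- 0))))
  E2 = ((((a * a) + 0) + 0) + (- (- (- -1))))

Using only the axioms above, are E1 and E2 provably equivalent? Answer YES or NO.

1. [neg_neg →] (- (- 0))  →  0;  E1 = ((- (- (a * a))) + ((- -1) + 0))
2. [add_zero →] ((- -1) + 0)  →  (- -1);  E1 = ((- (- (a * a))) + (- -1))
3. [neg_neg →] (- (- (a * a)))  →  (a * a);  E1 = ((a * a) + (- -1))
4. [add_zero ←] (a * a)  →  ((a * a) + 0);  E1 = (((a * a) + 0) + (- -1))
5. [neg_neg ←] (- -1)  →  (- (- (- -1)));  E1 = (((a * a) + 0) + (- (- (- -1))))
6. [add_zero ←] (a * a)  →  ((a * a) + 0);  this is E2

YES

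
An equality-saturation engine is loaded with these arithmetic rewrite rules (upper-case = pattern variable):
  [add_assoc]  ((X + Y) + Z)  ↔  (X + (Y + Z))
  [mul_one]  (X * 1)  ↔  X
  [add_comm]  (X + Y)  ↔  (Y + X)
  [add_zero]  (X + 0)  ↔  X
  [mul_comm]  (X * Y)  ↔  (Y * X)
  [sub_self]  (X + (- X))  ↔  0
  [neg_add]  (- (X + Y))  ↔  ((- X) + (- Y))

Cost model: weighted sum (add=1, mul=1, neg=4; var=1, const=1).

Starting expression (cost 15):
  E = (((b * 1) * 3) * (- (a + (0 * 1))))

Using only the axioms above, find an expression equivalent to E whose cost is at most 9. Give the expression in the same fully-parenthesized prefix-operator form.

((b * 3) * (- a))   [cost 9]

1. [mul_one →] (0 * 1)  →  0;  E = (((b * 1) * 3) * (- (a + 0)))
2. [mul_one →] (b * 1)  →  b;  E = ((b * 3) * (- (a + 0)))
3. [add_zero →] (a + 0)  →  a;  cost 9 ≤ 9, done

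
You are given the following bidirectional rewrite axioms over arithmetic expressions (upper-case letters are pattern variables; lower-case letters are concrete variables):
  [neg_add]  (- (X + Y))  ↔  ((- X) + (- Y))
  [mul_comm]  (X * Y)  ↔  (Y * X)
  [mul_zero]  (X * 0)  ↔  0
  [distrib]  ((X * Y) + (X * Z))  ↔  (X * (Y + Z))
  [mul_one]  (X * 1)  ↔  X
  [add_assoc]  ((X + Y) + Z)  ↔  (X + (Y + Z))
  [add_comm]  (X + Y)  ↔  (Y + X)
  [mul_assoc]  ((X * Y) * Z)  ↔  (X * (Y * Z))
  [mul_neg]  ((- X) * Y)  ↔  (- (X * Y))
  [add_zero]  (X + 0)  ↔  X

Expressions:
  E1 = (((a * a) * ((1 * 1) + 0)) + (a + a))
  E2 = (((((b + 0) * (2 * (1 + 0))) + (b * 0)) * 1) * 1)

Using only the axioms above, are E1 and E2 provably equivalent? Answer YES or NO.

NO

Every axiom is a valid identity, so a rewrite proof would force E1 and E2 to agree under every assignment.
At a=0, b=1: E1 = 0 but E2 = 2; they differ, so no derivation exists.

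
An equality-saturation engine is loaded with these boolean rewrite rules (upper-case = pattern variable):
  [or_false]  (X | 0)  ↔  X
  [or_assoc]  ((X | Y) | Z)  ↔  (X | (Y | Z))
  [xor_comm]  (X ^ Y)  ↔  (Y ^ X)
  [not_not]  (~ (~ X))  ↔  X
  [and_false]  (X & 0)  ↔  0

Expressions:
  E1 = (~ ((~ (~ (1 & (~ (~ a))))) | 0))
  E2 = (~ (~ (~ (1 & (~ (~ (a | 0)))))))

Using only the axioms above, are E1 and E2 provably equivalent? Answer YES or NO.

step 1: or_false (→) rewrites ((~ (~ (1 & (~ (~ a))))) | 0) into (~ (~ (1 & (~ (~ a))))), now (~ (~ (~ (1 & (~ (~ a))))))
step 2: not_not (→) rewrites (~ (~ (1 & (~ (~ a))))) into (1 & (~ (~ a))), now (~ (1 & (~ (~ a))))
step 3: not_not (→) rewrites (~ (~ a)) into a, now (~ (1 & a))
step 4: or_false (←) rewrites a into (a | 0), now (~ (1 & (a | 0)))
step 5: not_not (←) rewrites (1 & (a | 0)) into (~ (~ (1 & (a | 0)))), now (~ (~ (~ (1 & (a | 0)))))
step 6: not_not (←) rewrites (a | 0) into (~ (~ (a | 0))), which is E2

YES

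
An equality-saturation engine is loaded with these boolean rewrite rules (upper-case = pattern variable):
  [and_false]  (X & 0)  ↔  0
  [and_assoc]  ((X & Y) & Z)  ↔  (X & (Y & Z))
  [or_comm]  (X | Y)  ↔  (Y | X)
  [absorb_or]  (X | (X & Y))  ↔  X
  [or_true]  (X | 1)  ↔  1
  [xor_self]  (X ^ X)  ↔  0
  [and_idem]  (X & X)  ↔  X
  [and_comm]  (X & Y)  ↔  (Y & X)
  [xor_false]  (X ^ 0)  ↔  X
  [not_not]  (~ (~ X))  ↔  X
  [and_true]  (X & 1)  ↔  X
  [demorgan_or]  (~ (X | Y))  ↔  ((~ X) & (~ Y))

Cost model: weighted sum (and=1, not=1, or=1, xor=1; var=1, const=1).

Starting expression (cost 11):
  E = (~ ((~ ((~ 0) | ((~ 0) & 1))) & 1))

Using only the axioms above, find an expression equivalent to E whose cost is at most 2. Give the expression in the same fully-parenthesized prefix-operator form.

1. [absorb_or →] ((~ 0) | ((~ 0) & 1))  →  (~ 0);  E = (~ ((~ (~ 0)) & 1))
2. [and_true →] ((~ (~ 0)) & 1)  →  (~ (~ 0));  E = (~ (~ (~ 0)))
3. [not_not →] (~ (~ (~ 0)))  →  (~ 0);  cost 2 ≤ 2, done

(~ 0)   [cost 2]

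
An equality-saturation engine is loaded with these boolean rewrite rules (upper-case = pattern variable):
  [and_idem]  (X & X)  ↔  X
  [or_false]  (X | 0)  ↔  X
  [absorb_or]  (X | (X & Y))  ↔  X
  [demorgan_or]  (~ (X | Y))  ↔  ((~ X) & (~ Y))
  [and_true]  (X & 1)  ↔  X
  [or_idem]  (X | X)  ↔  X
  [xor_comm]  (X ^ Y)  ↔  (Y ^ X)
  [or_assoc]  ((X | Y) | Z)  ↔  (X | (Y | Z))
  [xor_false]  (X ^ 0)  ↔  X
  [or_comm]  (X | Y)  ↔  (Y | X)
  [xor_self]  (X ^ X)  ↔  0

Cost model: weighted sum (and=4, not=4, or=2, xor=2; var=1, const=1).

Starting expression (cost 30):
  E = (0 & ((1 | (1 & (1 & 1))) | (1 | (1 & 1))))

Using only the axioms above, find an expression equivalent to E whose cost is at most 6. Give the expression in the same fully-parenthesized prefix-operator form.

1. [and_idem →] (1 & 1)  →  1;  E = (0 & ((1 | (1 & 1)) | (1 | (1 & 1))))
2. [or_idem →] ((1 | (1 & 1)) | (1 | (1 & 1)))  →  (1 | (1 & 1));  E = (0 & (1 | (1 & 1)))
3. [absorb_or →] (1 | (1 & 1))  →  1;  cost 6 ≤ 6, done

(0 & 1)   [cost 6]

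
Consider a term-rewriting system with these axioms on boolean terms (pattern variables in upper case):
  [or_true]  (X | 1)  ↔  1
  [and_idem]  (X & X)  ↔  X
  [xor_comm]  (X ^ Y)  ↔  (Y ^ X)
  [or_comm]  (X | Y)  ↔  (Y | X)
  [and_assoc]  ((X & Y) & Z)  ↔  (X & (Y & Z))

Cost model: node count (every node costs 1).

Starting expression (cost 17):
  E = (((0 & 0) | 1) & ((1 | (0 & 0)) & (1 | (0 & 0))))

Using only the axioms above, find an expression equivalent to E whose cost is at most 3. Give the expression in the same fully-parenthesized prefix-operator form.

1. [and_idem →] ((1 | (0 & 0)) & (1 | (0 & 0)))  →  (1 | (0 & 0));  E = (((0 & 0) | 1) & (1 | (0 & 0)))
2. [or_comm →] (1 | (0 & 0))  →  ((0 & 0) | 1);  E = (((0 & 0) | 1) & ((0 & 0) | 1))
3. [and_idem →] (((0 & 0) | 1) & ((0 & 0) | 1))  →  ((0 & 0) | 1)
4. [and_idem →] (0 & 0)  →  0;  cost 3 ≤ 3, done

(0 | 1)   [cost 3]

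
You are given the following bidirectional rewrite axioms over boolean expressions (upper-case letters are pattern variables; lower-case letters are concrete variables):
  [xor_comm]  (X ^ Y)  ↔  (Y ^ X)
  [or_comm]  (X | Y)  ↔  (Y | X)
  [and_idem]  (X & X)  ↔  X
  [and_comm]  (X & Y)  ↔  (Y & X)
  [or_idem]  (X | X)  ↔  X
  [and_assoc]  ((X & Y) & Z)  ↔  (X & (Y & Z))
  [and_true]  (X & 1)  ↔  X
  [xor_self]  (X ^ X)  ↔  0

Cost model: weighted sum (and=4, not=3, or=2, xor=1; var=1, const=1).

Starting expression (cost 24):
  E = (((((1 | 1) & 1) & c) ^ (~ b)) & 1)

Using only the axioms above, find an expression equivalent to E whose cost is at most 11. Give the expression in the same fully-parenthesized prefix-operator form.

(1) ((1 | 1) & 1)  =[and_true →]=  (1 | 1)    ⊢ ((((1 | 1) & c) ^ (~ b)) & 1)
(2) (1 | 1)  =[or_idem →]=  1    ⊢ (((1 & c) ^ (~ b)) & 1)
(3) (((1 & c) ^ (~ b)) & 1)  =[and_true →]=  ((1 & c) ^ (~ b))    ⊢ cost 11, within 11

((1 & c) ^ (~ b))   [cost 11]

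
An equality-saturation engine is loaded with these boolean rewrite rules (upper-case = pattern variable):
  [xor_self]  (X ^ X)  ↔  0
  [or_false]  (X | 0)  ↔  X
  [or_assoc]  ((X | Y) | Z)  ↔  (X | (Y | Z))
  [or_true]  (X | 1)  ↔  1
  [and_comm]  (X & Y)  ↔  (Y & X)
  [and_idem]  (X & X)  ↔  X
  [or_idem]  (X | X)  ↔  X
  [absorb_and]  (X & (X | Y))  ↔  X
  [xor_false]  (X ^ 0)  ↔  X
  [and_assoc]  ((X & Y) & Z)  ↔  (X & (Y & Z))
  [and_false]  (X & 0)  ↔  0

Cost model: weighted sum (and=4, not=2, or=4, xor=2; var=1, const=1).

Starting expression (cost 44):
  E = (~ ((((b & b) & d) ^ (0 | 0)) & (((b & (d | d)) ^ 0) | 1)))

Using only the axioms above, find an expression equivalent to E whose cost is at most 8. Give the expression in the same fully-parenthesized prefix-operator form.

step 1: or_idem (→) rewrites (d | d) into d, now (~ ((((b & b) & d) ^ (0 | 0)) & (((b & d) ^ 0) | 1)))
step 2: and_idem (→) rewrites (b & b) into b, now (~ (((b & d) ^ (0 | 0)) & (((b & d) ^ 0) | 1)))
step 3: or_idem (→) rewrites (0 | 0) into 0, now (~ (((b & d) ^ 0) & (((b & d) ^ 0) | 1)))
step 4: absorb_and (→) rewrites (((b & d) ^ 0) & (((b & d) ^ 0) | 1)) into ((b & d) ^ 0), now (~ ((b & d) ^ 0))
step 5: xor_false (→) rewrites ((b & d) ^ 0) into (b & d), reaching cost 8 (bound 8)

(~ (b & d))   [cost 8]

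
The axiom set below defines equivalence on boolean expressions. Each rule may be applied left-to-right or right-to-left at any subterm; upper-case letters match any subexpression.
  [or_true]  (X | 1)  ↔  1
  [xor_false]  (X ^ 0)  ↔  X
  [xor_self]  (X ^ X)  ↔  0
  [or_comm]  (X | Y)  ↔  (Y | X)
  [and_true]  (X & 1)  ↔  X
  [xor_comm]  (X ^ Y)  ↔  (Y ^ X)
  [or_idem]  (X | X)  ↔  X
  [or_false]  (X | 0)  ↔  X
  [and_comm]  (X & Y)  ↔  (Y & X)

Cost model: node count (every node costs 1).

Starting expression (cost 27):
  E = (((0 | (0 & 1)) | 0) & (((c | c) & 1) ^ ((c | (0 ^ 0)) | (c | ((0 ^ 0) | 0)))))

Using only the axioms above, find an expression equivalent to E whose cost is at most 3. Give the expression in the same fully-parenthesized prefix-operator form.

(1) ((0 ^ 0) | 0)  =[or_false →]=  (0 ^ 0)    ⊢ (((0 | (0 & 1)) | 0) & (((c | c) & 1) ^ ((c | (0 ^ 0)) | (c | (0 ^ 0)))))
(2) ((c | c) & 1)  =[and_true →]=  (c | c)    ⊢ (((0 | (0 & 1)) | 0) & ((c | c) ^ ((c | (0 ^ 0)) | (c | (0 ^ 0)))))
(3) ((c | (0 ^ 0)) | (c | (0 ^ 0)))  =[or_idem →]=  (c | (0 ^ 0))    ⊢ (((0 | (0 & 1)) | 0) & ((c | c) ^ (c | (0 ^ 0))))
(4) (0 ^ 0)  =[xor_self →]=  0    ⊢ (((0 | (0 & 1)) | 0) & ((c | c) ^ (c | 0)))
(5) (c | 0)  =[or_false →]=  c    ⊢ (((0 | (0 & 1)) | 0) & ((c | c) ^ c))
(6) (c | c)  =[or_idem →]=  c    ⊢ (((0 | (0 & 1)) | 0) & (c ^ c))
(7) (0 & 1)  =[and_true →]=  0    ⊢ (((0 | 0) | 0) & (c ^ c))
(8) (0 | 0)  =[or_idem →]=  0    ⊢ ((0 | 0) & (c ^ c))
(9) (c ^ c)  =[xor_self →]=  0    ⊢ ((0 | 0) & 0)
(10) (0 | 0)  =[or_false →]=  0    ⊢ cost 3, within 3

(0 & 0)   [cost 3]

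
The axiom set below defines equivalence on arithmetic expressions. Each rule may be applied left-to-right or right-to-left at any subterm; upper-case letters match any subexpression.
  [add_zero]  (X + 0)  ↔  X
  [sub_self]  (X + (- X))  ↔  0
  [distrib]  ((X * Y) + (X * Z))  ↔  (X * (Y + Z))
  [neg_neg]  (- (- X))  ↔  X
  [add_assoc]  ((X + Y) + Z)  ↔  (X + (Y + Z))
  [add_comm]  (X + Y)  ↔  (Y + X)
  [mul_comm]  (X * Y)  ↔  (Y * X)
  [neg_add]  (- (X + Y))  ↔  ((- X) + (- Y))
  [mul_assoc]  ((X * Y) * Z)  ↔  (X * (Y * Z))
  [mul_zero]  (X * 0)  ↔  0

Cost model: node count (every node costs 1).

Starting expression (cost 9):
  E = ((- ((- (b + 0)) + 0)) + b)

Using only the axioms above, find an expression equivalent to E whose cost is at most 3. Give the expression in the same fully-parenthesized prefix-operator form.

step 1: add_zero (→) rewrites ((- (b + 0)) + 0) into (- (b + 0)), now ((- (- (b + 0))) + b)
step 2: add_zero (→) rewrites (b + 0) into b, now ((- (- b)) + b)
step 3: neg_neg (→) rewrites (- (- b)) into b, reaching cost 3 (bound 3)

(b + b)   [cost 3]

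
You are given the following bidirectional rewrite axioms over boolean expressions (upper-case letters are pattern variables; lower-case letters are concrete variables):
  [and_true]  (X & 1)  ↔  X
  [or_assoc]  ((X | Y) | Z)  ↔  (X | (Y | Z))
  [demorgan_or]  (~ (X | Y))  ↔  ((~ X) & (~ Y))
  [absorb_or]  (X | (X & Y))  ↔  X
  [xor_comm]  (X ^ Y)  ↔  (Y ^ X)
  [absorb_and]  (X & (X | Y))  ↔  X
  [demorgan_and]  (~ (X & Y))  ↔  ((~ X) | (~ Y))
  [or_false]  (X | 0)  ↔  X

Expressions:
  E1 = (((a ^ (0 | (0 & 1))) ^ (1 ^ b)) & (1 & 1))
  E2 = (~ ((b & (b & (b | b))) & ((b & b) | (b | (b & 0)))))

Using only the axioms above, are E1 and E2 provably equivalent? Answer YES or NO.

Every axiom is a valid identity, so a rewrite proof would force E1 and E2 to agree under every assignment.
At a=1, b=0: E1 = 0 but E2 = 1; they differ, so no derivation exists.

NO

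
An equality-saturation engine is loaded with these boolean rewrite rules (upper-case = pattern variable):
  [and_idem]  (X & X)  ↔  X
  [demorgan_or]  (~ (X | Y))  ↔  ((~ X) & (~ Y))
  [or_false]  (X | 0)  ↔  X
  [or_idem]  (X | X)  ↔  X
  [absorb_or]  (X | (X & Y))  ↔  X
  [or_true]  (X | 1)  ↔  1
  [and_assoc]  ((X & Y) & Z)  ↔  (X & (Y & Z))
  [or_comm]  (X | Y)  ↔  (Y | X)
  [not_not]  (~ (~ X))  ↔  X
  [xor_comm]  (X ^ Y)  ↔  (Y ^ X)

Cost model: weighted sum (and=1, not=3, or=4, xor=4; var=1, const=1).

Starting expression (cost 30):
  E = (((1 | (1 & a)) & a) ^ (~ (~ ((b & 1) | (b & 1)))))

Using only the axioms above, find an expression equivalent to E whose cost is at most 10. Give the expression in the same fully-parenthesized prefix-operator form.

((1 & a) ^ (b & 1))   [cost 10]

step 1: absorb_or (→) rewrites (1 | (1 & a)) into 1, now ((1 & a) ^ (~ (~ ((b & 1) | (b & 1)))))
step 2: or_idem (→) rewrites ((b & 1) | (b & 1)) into (b & 1), now ((1 & a) ^ (~ (~ (b & 1))))
step 3: not_not (→) rewrites (~ (~ (b & 1))) into (b & 1), reaching cost 10 (bound 10)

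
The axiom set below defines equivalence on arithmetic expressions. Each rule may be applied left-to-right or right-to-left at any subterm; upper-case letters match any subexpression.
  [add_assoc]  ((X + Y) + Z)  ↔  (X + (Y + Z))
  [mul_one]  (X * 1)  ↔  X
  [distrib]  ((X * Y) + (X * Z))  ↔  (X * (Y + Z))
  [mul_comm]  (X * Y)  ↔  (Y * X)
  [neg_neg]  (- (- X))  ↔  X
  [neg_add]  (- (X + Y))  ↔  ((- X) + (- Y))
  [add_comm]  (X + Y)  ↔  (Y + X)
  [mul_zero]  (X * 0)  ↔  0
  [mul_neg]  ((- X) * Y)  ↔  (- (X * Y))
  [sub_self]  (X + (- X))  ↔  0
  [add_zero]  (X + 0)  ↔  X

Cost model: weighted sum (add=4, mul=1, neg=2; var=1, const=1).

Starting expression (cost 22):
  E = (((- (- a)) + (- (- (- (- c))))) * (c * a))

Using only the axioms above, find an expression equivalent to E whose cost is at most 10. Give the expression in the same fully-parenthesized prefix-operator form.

((a + c) * (c * a))   [cost 10]

1. [neg_neg →] (- (- (- c)))  →  (- c);  E = (((- (- a)) + (- (- c))) * (c * a))
2. [neg_neg →] (- (- a))  →  a;  E = ((a + (- (- c))) * (c * a))
3. [neg_neg →] (- (- c))  →  c;  cost 10 ≤ 10, done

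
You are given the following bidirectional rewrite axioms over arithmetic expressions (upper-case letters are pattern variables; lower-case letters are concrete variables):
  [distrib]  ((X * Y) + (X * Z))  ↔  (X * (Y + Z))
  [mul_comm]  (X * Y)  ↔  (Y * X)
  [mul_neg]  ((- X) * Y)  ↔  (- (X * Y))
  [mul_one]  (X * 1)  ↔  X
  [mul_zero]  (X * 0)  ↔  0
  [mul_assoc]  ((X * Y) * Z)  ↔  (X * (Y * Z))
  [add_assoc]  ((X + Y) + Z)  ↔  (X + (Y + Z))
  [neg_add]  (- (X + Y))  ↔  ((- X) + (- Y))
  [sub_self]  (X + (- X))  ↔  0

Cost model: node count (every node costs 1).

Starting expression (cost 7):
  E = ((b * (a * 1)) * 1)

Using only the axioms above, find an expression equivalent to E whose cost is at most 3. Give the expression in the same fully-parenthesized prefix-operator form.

(b * a)   [cost 3]

(1) ((b * (a * 1)) * 1)  =[mul_assoc →]=  (b * ((a * 1) * 1))
(2) ((a * 1) * 1)  =[mul_one →]=  (a * 1)    ⊢ (b * (a * 1))
(3) (a * 1)  =[mul_one →]=  a    ⊢ cost 3, within 3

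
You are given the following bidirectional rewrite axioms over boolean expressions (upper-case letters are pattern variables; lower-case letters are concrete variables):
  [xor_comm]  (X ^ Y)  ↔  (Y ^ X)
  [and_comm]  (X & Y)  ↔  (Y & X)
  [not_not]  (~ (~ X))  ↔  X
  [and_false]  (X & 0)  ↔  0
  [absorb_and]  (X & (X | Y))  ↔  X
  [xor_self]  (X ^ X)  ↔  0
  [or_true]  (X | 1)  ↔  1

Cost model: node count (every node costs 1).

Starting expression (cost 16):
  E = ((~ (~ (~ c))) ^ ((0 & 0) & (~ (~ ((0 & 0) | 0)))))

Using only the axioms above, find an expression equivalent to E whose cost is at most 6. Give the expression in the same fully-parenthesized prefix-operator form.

(1) (~ (~ ((0 & 0) | 0)))  =[not_not →]=  ((0 & 0) | 0)    ⊢ ((~ (~ (~ c))) ^ ((0 & 0) & ((0 & 0) | 0)))
(2) (~ (~ c))  =[not_not →]=  c    ⊢ ((~ c) ^ ((0 & 0) & ((0 & 0) | 0)))
(3) ((0 & 0) & ((0 & 0) | 0))  =[absorb_and →]=  (0 & 0)    ⊢ cost 6, within 6

((~ c) ^ (0 & 0))   [cost 6]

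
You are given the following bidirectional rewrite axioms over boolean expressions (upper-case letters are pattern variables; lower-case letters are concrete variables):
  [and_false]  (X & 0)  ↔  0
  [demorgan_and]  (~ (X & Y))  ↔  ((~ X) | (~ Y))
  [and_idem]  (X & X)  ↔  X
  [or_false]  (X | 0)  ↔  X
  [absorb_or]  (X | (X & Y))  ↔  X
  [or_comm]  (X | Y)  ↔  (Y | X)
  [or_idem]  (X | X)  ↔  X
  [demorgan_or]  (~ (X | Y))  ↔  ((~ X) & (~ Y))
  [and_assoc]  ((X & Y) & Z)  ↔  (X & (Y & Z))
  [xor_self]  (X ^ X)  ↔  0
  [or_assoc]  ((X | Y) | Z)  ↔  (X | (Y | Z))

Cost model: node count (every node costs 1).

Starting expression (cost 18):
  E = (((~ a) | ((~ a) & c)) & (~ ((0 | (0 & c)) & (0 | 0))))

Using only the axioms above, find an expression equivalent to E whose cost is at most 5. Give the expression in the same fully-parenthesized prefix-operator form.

((~ a) & (~ 0))   [cost 5]

1. [absorb_or →] (0 | (0 & c))  →  0;  E = (((~ a) | ((~ a) & c)) & (~ (0 & (0 | 0))))
2. [absorb_or →] ((~ a) | ((~ a) & c))  →  (~ a);  E = ((~ a) & (~ (0 & (0 | 0))))
3. [or_false →] (0 | 0)  →  0;  E = ((~ a) & (~ (0 & 0)))
4. [and_idem →] (0 & 0)  →  0;  cost 5 ≤ 5, done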